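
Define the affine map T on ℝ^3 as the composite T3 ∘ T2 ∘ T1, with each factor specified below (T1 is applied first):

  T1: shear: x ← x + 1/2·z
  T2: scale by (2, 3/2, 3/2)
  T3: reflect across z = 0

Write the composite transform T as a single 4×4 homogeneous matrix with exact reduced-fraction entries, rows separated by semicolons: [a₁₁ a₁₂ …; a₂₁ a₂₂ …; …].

T1 = [1 0 1/2 0; 0 1 0 0; 0 0 1 0; 0 0 0 1]
T2·T1 = [2 0 1 0; 0 3/2 0 0; 0 0 3/2 0; 0 0 0 1]
T3·…·T1 = [2 0 1 0; 0 3/2 0 0; 0 0 -3/2 0; 0 0 0 1]

T = [2 0 1 0; 0 3/2 0 0; 0 0 -3/2 0; 0 0 0 1]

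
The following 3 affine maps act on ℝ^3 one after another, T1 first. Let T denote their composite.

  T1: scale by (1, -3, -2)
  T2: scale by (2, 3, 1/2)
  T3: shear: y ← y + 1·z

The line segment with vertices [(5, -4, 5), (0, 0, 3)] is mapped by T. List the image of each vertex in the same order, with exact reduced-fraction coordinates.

T1 scale by (1, -3, -2): (5, -4, 5) → (5, 12, -10); (0, 0, 3) → (0, 0, -6)
T2 scale by (2, 3, 1/2): (5, 12, -10) → (10, 36, -5); (0, 0, -6) → (0, 0, -3)
T3 shear: y ← y + 1·z: (10, 36, -5) → (10, 31, -5); (0, 0, -3) → (0, -3, -3)

image vertices: (10, 31, -5), (0, -3, -3)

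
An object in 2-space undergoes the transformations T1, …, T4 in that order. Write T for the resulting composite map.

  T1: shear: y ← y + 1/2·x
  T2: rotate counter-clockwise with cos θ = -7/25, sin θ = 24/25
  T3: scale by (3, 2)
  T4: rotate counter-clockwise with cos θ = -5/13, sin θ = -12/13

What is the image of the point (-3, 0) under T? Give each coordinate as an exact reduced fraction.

T1 shear: y ← y + 1/2·x: (-3, 0) → (-3, -3/2)
T2 rotate counter-clockwise with cos θ = -7/25, sin θ = 24/25: (-3, -3/2) → (57/25, -123/50)
T3 scale by (3, 2): (57/25, -123/50) → (171/25, -123/25)
T4 rotate counter-clockwise with cos θ = -5/13, sin θ = -12/13: (171/25, -123/25) → (-2331/325, -1437/325)

T(p) = (-2331/325, -1437/325)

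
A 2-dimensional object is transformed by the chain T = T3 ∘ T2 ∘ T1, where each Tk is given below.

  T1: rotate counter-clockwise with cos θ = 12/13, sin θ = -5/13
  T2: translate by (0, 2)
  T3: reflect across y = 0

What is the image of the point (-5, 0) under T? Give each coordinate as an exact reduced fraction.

T1 rotate counter-clockwise with cos θ = 12/13, sin θ = -5/13: (-5, 0) → (-60/13, 25/13)
T2 translate by (0, 2): (-60/13, 25/13) → (-60/13, 51/13)
T3 reflect across y = 0: (-60/13, 51/13) → (-60/13, -51/13)

T(p) = (-60/13, -51/13)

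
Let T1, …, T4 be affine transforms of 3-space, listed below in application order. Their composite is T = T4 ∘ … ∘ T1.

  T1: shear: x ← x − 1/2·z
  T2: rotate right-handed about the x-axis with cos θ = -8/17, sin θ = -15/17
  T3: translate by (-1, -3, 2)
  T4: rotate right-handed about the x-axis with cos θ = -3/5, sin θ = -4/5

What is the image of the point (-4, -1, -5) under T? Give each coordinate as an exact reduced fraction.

T(p) = (-5/2, 142/17, 41/17)

T1 shear: x ← x − 1/2·z: (-4, -1, -5) → (-3/2, -1, -5)
T2 rotate right-handed about the x-axis with cos θ = -8/17, sin θ = -15/17: (-3/2, -1, -5) → (-3/2, -67/17, 55/17)
T3 translate by (-1, -3, 2): (-3/2, -67/17, 55/17) → (-5/2, -118/17, 89/17)
T4 rotate right-handed about the x-axis with cos θ = -3/5, sin θ = -4/5: (-5/2, -118/17, 89/17) → (-5/2, 142/17, 41/17)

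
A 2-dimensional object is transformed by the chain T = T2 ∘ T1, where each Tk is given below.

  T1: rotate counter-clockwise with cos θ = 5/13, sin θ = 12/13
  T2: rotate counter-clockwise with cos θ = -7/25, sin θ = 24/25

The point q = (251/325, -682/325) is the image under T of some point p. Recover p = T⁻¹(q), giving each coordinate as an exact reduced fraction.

T1 = [5/13 -12/13 0; 12/13 5/13 0; 0 0 1]
T2·T1 = [-323/325 -36/325 0; 36/325 -323/325 0; 0 0 1]
det M = 1; M⁻¹ = [-323/325 36/325 0; -36/325 -323/325 0; 0 0 1]
M⁻¹ · (251/325, -682/325)ᵀ = (-1, 2)ᵀ

p = (-1, 2)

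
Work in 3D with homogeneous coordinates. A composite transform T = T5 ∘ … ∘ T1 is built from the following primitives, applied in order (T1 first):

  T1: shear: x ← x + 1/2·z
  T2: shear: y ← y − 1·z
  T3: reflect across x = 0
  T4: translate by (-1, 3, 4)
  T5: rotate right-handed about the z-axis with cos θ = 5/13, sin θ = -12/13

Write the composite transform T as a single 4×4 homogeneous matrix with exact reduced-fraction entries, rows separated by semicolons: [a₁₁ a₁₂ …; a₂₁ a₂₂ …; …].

T1 = [1 0 1/2 0; 0 1 0 0; 0 0 1 0; 0 0 0 1]
T2·T1 = [1 0 1/2 0; 0 1 -1 0; 0 0 1 0; 0 0 0 1]
T3·…·T1 = [-1 0 -1/2 0; 0 1 -1 0; 0 0 1 0; 0 0 0 1]
T4·…·T1 = [-1 0 -1/2 -1; 0 1 -1 3; 0 0 1 4; 0 0 0 1]
T5·…·T1 = [-5/13 12/13 -29/26 31/13; 12/13 5/13 1/13 27/13; 0 0 1 4; 0 0 0 1]

T = [-5/13 12/13 -29/26 31/13; 12/13 5/13 1/13 27/13; 0 0 1 4; 0 0 0 1]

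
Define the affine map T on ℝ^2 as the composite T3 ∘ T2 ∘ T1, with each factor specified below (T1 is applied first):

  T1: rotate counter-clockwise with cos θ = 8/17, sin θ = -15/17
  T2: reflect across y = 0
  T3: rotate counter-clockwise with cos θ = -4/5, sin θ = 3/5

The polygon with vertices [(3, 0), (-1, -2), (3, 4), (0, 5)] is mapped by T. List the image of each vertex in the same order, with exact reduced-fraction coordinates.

image vertices: (-231/85, -108/85), (149/85, -118/85), (-75/17, 40/17), (-36/17, 77/17)

T1 rotate counter-clockwise with cos θ = 8/17, sin θ = -15/17: (3, 0) → (24/17, -45/17); (-1, -2) → (-38/17, -1/17); (3, 4) → (84/17, -13/17); (0, 5) → (75/17, 40/17)
T2 reflect across y = 0: (24/17, -45/17) → (24/17, 45/17); (-38/17, -1/17) → (-38/17, 1/17); (84/17, -13/17) → (84/17, 13/17); (75/17, 40/17) → (75/17, -40/17)
T3 rotate counter-clockwise with cos θ = -4/5, sin θ = 3/5: (24/17, 45/17) → (-231/85, -108/85); (-38/17, 1/17) → (149/85, -118/85); (84/17, 13/17) → (-75/17, 40/17); (75/17, -40/17) → (-36/17, 77/17)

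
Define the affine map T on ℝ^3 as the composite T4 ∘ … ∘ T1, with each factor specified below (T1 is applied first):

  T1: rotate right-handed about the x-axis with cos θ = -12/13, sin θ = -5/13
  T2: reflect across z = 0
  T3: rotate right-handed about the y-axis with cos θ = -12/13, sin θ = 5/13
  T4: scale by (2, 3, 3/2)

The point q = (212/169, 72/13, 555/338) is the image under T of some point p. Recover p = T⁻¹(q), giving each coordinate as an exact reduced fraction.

p = (-1, -2, 0)

T1 = [1 0 0 0; 0 -12/13 5/13 0; 0 -5/13 -12/13 0; 0 0 0 1]
T2·T1 = [1 0 0 0; 0 -12/13 5/13 0; 0 5/13 12/13 0; 0 0 0 1]
T3·…·T1 = [-12/13 25/169 60/169 0; 0 -12/13 5/13 0; -5/13 -60/169 -144/169 0; 0 0 0 1]
T4·…·T1 = [-24/13 50/169 120/169 0; 0 -36/13 15/13 0; -15/26 -90/169 -216/169 0; 0 0 0 1]
det M = -9; M⁻¹ = [-6/13 0 -10/39 0; 25/338 -4/13 -40/169 0; 30/169 5/39 -96/169 0; 0 0 0 1]
M⁻¹ · (212/169, 72/13, 555/338)ᵀ = (-1, -2, 0)ᵀ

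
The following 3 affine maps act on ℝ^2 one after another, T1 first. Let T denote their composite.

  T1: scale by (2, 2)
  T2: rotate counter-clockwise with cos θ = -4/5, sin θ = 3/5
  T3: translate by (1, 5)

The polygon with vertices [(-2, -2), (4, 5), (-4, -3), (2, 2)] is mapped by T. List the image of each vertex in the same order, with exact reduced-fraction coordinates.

T1 scale by (2, 2): (-2, -2) → (-4, -4); (4, 5) → (8, 10); (-4, -3) → (-8, -6); (2, 2) → (4, 4)
T2 rotate counter-clockwise with cos θ = -4/5, sin θ = 3/5: (-4, -4) → (28/5, 4/5); (8, 10) → (-62/5, -16/5); (-8, -6) → (10, 0); (4, 4) → (-28/5, -4/5)
T3 translate by (1, 5): (28/5, 4/5) → (33/5, 29/5); (-62/5, -16/5) → (-57/5, 9/5); (10, 0) → (11, 5); (-28/5, -4/5) → (-23/5, 21/5)

image vertices: (33/5, 29/5), (-57/5, 9/5), (11, 5), (-23/5, 21/5)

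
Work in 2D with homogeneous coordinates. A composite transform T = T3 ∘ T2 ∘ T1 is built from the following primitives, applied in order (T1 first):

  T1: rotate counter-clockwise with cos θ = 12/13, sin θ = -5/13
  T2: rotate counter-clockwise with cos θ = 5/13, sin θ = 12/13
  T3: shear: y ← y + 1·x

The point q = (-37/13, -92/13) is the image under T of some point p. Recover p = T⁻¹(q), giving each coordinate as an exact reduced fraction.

p = (-5, -1)

T1 = [12/13 5/13 0; -5/13 12/13 0; 0 0 1]
T2·T1 = [120/169 -119/169 0; 119/169 120/169 0; 0 0 1]
T3·…·T1 = [120/169 -119/169 0; 239/169 1/169 0; 0 0 1]
det M = 1; M⁻¹ = [1/169 119/169 0; -239/169 120/169 0; 0 0 1]
M⁻¹ · (-37/13, -92/13)ᵀ = (-5, -1)ᵀ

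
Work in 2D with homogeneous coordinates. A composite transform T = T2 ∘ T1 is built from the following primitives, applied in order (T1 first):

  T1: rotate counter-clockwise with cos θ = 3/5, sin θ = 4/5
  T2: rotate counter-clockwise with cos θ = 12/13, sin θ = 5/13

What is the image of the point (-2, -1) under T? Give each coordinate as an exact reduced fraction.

T(p) = (31/65, -142/65)

T1 rotate counter-clockwise with cos θ = 3/5, sin θ = 4/5: (-2, -1) → (-2/5, -11/5)
T2 rotate counter-clockwise with cos θ = 12/13, sin θ = 5/13: (-2/5, -11/5) → (31/65, -142/65)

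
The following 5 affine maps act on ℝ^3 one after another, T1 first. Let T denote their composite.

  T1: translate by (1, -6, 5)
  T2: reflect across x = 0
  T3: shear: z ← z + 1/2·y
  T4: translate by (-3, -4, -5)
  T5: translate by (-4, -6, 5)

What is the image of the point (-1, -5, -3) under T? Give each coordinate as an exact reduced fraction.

T1 translate by (1, -6, 5): (-1, -5, -3) → (0, -11, 2)
T2 reflect across x = 0: (0, -11, 2) → (0, -11, 2)
T3 shear: z ← z + 1/2·y: (0, -11, 2) → (0, -11, -7/2)
T4 translate by (-3, -4, -5): (0, -11, -7/2) → (-3, -15, -17/2)
T5 translate by (-4, -6, 5): (-3, -15, -17/2) → (-7, -21, -7/2)

T(p) = (-7, -21, -7/2)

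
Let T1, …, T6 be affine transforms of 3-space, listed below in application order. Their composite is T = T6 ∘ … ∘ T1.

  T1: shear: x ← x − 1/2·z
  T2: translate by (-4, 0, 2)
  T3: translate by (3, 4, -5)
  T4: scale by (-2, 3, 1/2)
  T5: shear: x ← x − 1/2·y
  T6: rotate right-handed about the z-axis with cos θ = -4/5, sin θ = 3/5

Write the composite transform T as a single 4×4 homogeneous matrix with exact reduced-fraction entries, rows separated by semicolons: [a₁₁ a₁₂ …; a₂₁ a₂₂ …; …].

T1 = [1 0 -1/2 0; 0 1 0 0; 0 0 1 0; 0 0 0 1]
T2·T1 = [1 0 -1/2 -4; 0 1 0 0; 0 0 1 2; 0 0 0 1]
T3·…·T1 = [1 0 -1/2 -1; 0 1 0 4; 0 0 1 -3; 0 0 0 1]
T4·…·T1 = [-2 0 1 2; 0 3 0 12; 0 0 1/2 -3/2; 0 0 0 1]
T5·…·T1 = [-2 -3/2 1 -4; 0 3 0 12; 0 0 1/2 -3/2; 0 0 0 1]
T6·…·T1 = [8/5 -3/5 -4/5 -4; -6/5 -33/10 3/5 -12; 0 0 1/2 -3/2; 0 0 0 1]

T = [8/5 -3/5 -4/5 -4; -6/5 -33/10 3/5 -12; 0 0 1/2 -3/2; 0 0 0 1]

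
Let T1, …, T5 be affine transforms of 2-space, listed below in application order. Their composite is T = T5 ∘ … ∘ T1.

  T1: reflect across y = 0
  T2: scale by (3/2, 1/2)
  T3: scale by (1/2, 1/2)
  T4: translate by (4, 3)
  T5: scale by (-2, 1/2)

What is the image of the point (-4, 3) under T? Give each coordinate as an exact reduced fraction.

T1 reflect across y = 0: (-4, 3) → (-4, -3)
T2 scale by (3/2, 1/2): (-4, -3) → (-6, -3/2)
T3 scale by (1/2, 1/2): (-6, -3/2) → (-3, -3/4)
T4 translate by (4, 3): (-3, -3/4) → (1, 9/4)
T5 scale by (-2, 1/2): (1, 9/4) → (-2, 9/8)

T(p) = (-2, 9/8)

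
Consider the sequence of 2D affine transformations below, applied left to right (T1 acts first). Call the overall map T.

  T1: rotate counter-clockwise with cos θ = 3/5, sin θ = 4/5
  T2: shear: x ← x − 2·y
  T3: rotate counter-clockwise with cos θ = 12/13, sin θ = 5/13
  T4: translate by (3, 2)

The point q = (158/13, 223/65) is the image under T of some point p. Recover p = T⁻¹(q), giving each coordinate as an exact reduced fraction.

p = (1, -5)

T1 = [3/5 -4/5 0; 4/5 3/5 0; 0 0 1]
T2·T1 = [-1 -2 0; 4/5 3/5 0; 0 0 1]
T3·…·T1 = [-16/13 -27/13 0; 23/65 -14/65 0; 0 0 1]
T4·…·T1 = [-16/13 -27/13 3; 23/65 -14/65 2; 0 0 1]
det M = 1; M⁻¹ = [-14/65 27/13 -228/65; -23/65 -16/13 229/65; 0 0 1]
M⁻¹ · (158/13, 223/65)ᵀ = (1, -5)ᵀ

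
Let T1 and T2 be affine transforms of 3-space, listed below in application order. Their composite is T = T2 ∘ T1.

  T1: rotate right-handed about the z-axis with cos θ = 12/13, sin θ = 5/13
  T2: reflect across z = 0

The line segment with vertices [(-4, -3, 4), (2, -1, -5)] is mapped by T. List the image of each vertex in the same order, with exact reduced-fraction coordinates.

image vertices: (-33/13, -56/13, -4), (29/13, -2/13, 5)

T1 rotate right-handed about the z-axis with cos θ = 12/13, sin θ = 5/13: (-4, -3, 4) → (-33/13, -56/13, 4); (2, -1, -5) → (29/13, -2/13, -5)
T2 reflect across z = 0: (-33/13, -56/13, 4) → (-33/13, -56/13, -4); (29/13, -2/13, -5) → (29/13, -2/13, 5)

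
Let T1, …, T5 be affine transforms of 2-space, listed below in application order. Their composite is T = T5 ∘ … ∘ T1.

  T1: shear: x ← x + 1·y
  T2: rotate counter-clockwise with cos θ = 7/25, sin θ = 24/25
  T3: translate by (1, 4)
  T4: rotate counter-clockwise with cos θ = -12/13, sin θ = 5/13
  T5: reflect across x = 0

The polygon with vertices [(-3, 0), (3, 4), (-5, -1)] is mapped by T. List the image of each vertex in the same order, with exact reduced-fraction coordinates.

T1 shear: x ← x + 1·y: (-3, 0) → (-3, 0); (3, 4) → (7, 4); (-5, -1) → (-6, -1)
T2 rotate counter-clockwise with cos θ = 7/25, sin θ = 24/25: (-3, 0) → (-21/25, -72/25); (7, 4) → (-47/25, 196/25); (-6, -1) → (-18/25, -151/25)
T3 translate by (1, 4): (-21/25, -72/25) → (4/25, 28/25); (-47/25, 196/25) → (-22/25, 296/25); (-18/25, -151/25) → (7/25, -51/25)
T4 rotate counter-clockwise with cos θ = -12/13, sin θ = 5/13: (4/25, 28/25) → (-188/325, -316/325); (-22/25, 296/25) → (-1216/325, -3662/325); (7/25, -51/25) → (171/325, 647/325)
T5 reflect across x = 0: (-188/325, -316/325) → (188/325, -316/325); (-1216/325, -3662/325) → (1216/325, -3662/325); (171/325, 647/325) → (-171/325, 647/325)

image vertices: (188/325, -316/325), (1216/325, -3662/325), (-171/325, 647/325)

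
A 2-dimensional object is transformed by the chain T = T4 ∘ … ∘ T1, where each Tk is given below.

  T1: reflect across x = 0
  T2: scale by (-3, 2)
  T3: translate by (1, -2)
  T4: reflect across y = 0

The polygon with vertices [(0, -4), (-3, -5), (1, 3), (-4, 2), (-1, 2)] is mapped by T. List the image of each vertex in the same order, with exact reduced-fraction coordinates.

T1 reflect across x = 0: (0, -4) → (0, -4); (-3, -5) → (3, -5); (1, 3) → (-1, 3); (-4, 2) → (4, 2); (-1, 2) → (1, 2)
T2 scale by (-3, 2): (0, -4) → (0, -8); (3, -5) → (-9, -10); (-1, 3) → (3, 6); (4, 2) → (-12, 4); (1, 2) → (-3, 4)
T3 translate by (1, -2): (0, -8) → (1, -10); (-9, -10) → (-8, -12); (3, 6) → (4, 4); (-12, 4) → (-11, 2); (-3, 4) → (-2, 2)
T4 reflect across y = 0: (1, -10) → (1, 10); (-8, -12) → (-8, 12); (4, 4) → (4, -4); (-11, 2) → (-11, -2); (-2, 2) → (-2, -2)

image vertices: (1, 10), (-8, 12), (4, -4), (-11, -2), (-2, -2)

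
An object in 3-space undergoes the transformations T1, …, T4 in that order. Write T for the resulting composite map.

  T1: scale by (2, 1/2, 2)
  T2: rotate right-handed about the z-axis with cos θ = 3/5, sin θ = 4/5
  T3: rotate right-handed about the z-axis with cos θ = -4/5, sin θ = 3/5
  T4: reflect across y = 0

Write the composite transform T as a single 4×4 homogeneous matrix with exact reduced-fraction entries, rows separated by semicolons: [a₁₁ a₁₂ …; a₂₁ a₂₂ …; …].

T1 = [2 0 0 0; 0 1/2 0 0; 0 0 2 0; 0 0 0 1]
T2·T1 = [6/5 -2/5 0 0; 8/5 3/10 0 0; 0 0 2 0; 0 0 0 1]
T3·…·T1 = [-48/25 7/50 0 0; -14/25 -12/25 0 0; 0 0 2 0; 0 0 0 1]
T4·…·T1 = [-48/25 7/50 0 0; 14/25 12/25 0 0; 0 0 2 0; 0 0 0 1]

T = [-48/25 7/50 0 0; 14/25 12/25 0 0; 0 0 2 0; 0 0 0 1]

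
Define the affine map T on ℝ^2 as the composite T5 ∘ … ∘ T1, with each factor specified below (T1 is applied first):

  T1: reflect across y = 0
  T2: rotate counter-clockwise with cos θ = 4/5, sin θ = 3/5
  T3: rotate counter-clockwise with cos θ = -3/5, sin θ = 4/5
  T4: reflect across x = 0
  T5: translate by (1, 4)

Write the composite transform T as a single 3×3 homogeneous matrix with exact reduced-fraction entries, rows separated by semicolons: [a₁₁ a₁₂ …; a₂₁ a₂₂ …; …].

T1 = [1 0 0; 0 -1 0; 0 0 1]
T2·T1 = [4/5 3/5 0; 3/5 -4/5 0; 0 0 1]
T3·…·T1 = [-24/25 7/25 0; 7/25 24/25 0; 0 0 1]
T4·…·T1 = [24/25 -7/25 0; 7/25 24/25 0; 0 0 1]
T5·…·T1 = [24/25 -7/25 1; 7/25 24/25 4; 0 0 1]

T = [24/25 -7/25 1; 7/25 24/25 4; 0 0 1]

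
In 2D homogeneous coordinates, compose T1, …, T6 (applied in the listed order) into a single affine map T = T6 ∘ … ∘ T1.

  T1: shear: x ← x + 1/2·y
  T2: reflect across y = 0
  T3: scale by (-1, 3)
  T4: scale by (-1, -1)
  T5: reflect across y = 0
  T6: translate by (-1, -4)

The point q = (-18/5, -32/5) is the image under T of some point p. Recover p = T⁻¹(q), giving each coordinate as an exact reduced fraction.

T1 = [1 1/2 0; 0 1 0; 0 0 1]
T2·T1 = [1 1/2 0; 0 -1 0; 0 0 1]
T3·…·T1 = [-1 -1/2 0; 0 -3 0; 0 0 1]
T4·…·T1 = [1 1/2 0; 0 3 0; 0 0 1]
T5·…·T1 = [1 1/2 0; 0 -3 0; 0 0 1]
T6·…·T1 = [1 1/2 -1; 0 -3 -4; 0 0 1]
det M = -3; M⁻¹ = [1 1/6 5/3; 0 -1/3 -4/3; 0 0 1]
M⁻¹ · (-18/5, -32/5)ᵀ = (-3, 4/5)ᵀ

p = (-3, 4/5)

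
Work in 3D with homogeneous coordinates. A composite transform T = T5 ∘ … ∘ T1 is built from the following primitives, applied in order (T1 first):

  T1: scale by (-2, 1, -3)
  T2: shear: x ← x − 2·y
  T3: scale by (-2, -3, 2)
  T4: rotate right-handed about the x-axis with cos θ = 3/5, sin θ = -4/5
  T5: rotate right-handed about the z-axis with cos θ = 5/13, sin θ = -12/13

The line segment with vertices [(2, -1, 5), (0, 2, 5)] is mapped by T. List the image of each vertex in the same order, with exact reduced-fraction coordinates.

T1 scale by (-2, 1, -3): (2, -1, 5) → (-4, -1, -15); (0, 2, 5) → (0, 2, -15)
T2 shear: x ← x − 2·y: (-4, -1, -15) → (-2, -1, -15); (0, 2, -15) → (-4, 2, -15)
T3 scale by (-2, -3, 2): (-2, -1, -15) → (4, 3, -30); (-4, 2, -15) → (8, -6, -30)
T4 rotate right-handed about the x-axis with cos θ = 3/5, sin θ = -4/5: (4, 3, -30) → (4, -111/5, -102/5); (8, -6, -30) → (8, -138/5, -66/5)
T5 rotate right-handed about the z-axis with cos θ = 5/13, sin θ = -12/13: (4, -111/5, -102/5) → (-1232/65, -159/13, -102/5); (8, -138/5, -66/5) → (-112/5, -18, -66/5)

image vertices: (-1232/65, -159/13, -102/5), (-112/5, -18, -66/5)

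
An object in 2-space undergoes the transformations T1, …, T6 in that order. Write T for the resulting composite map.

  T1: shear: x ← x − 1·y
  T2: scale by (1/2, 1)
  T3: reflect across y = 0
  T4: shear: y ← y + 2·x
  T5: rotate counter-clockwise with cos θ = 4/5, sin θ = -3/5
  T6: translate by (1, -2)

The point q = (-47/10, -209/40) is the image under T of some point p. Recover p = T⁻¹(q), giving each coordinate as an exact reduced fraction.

T1 = [1 -1 0; 0 1 0; 0 0 1]
T2·T1 = [1/2 -1/2 0; 0 1 0; 0 0 1]
T3·…·T1 = [1/2 -1/2 0; 0 -1 0; 0 0 1]
T4·…·T1 = [1/2 -1/2 0; 1 -2 0; 0 0 1]
T5·…·T1 = [1 -8/5 0; 1/2 -13/10 0; 0 0 1]
T6·…·T1 = [1 -8/5 1; 1/2 -13/10 -2; 0 0 1]
det M = -1/2; M⁻¹ = [13/5 -16/5 -9; 1 -2 -5; 0 0 1]
M⁻¹ · (-47/10, -209/40)ᵀ = (-9/2, 3/4)ᵀ

p = (-9/2, 3/4)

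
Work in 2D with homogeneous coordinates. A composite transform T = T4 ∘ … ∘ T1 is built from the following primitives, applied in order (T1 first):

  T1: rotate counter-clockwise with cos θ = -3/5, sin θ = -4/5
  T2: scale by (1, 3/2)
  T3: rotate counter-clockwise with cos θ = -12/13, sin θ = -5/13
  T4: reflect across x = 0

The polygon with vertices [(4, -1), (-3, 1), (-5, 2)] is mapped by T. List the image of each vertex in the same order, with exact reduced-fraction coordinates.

image vertices: (-189/130, 314/65), (177/130, -227/65), (171/65, -367/65)

T1 rotate counter-clockwise with cos θ = -3/5, sin θ = -4/5: (4, -1) → (-16/5, -13/5); (-3, 1) → (13/5, 9/5); (-5, 2) → (23/5, 14/5)
T2 scale by (1, 3/2): (-16/5, -13/5) → (-16/5, -39/10); (13/5, 9/5) → (13/5, 27/10); (23/5, 14/5) → (23/5, 21/5)
T3 rotate counter-clockwise with cos θ = -12/13, sin θ = -5/13: (-16/5, -39/10) → (189/130, 314/65); (13/5, 27/10) → (-177/130, -227/65); (23/5, 21/5) → (-171/65, -367/65)
T4 reflect across x = 0: (189/130, 314/65) → (-189/130, 314/65); (-177/130, -227/65) → (177/130, -227/65); (-171/65, -367/65) → (171/65, -367/65)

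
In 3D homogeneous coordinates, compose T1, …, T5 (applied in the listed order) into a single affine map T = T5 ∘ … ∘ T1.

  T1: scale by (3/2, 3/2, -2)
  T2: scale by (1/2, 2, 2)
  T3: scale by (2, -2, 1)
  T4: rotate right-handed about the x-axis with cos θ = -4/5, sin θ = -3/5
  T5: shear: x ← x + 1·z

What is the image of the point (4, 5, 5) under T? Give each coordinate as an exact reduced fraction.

T1 scale by (3/2, 3/2, -2): (4, 5, 5) → (6, 15/2, -10)
T2 scale by (1/2, 2, 2): (6, 15/2, -10) → (3, 15, -20)
T3 scale by (2, -2, 1): (3, 15, -20) → (6, -30, -20)
T4 rotate right-handed about the x-axis with cos θ = -4/5, sin θ = -3/5: (6, -30, -20) → (6, 12, 34)
T5 shear: x ← x + 1·z: (6, 12, 34) → (40, 12, 34)

T(p) = (40, 12, 34)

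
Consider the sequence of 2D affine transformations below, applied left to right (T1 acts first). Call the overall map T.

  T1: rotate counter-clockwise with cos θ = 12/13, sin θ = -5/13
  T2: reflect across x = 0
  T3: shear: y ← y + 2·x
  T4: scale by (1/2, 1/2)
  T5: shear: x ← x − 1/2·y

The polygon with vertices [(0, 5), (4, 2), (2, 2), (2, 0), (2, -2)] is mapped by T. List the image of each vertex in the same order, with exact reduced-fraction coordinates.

image vertices: (-15/13, 5/13), (-1/13, -56/13), (-7/26, -27/13), (5/26, -29/13), (17/26, -31/13)

T1 rotate counter-clockwise with cos θ = 12/13, sin θ = -5/13: (0, 5) → (25/13, 60/13); (4, 2) → (58/13, 4/13); (2, 2) → (34/13, 14/13); (2, 0) → (24/13, -10/13); (2, -2) → (14/13, -34/13)
T2 reflect across x = 0: (25/13, 60/13) → (-25/13, 60/13); (58/13, 4/13) → (-58/13, 4/13); (34/13, 14/13) → (-34/13, 14/13); (24/13, -10/13) → (-24/13, -10/13); (14/13, -34/13) → (-14/13, -34/13)
T3 shear: y ← y + 2·x: (-25/13, 60/13) → (-25/13, 10/13); (-58/13, 4/13) → (-58/13, -112/13); (-34/13, 14/13) → (-34/13, -54/13); (-24/13, -10/13) → (-24/13, -58/13); (-14/13, -34/13) → (-14/13, -62/13)
T4 scale by (1/2, 1/2): (-25/13, 10/13) → (-25/26, 5/13); (-58/13, -112/13) → (-29/13, -56/13); (-34/13, -54/13) → (-17/13, -27/13); (-24/13, -58/13) → (-12/13, -29/13); (-14/13, -62/13) → (-7/13, -31/13)
T5 shear: x ← x − 1/2·y: (-25/26, 5/13) → (-15/13, 5/13); (-29/13, -56/13) → (-1/13, -56/13); (-17/13, -27/13) → (-7/26, -27/13); (-12/13, -29/13) → (5/26, -29/13); (-7/13, -31/13) → (17/26, -31/13)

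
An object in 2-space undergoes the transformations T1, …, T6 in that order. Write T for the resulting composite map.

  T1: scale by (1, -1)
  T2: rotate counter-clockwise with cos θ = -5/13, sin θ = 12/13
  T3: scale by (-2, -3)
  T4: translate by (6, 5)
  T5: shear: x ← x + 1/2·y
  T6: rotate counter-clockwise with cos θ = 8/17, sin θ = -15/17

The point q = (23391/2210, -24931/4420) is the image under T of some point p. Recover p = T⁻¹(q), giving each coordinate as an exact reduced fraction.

p = (-2/5, -1/2)

T1 = [1 0 0; 0 -1 0; 0 0 1]
T2·T1 = [-5/13 12/13 0; 12/13 5/13 0; 0 0 1]
T3·…·T1 = [10/13 -24/13 0; -36/13 -15/13 0; 0 0 1]
T4·…·T1 = [10/13 -24/13 6; -36/13 -15/13 5; 0 0 1]
T5·…·T1 = [-8/13 -63/26 17/2; -36/13 -15/13 5; 0 0 1]
T6·…·T1 = [-604/221 -477/221 143/17; -168/221 705/442 -175/34; 0 0 1]
det M = -6; M⁻¹ = [-235/884 -159/442 5/13; -28/221 302/663 133/39; 0 0 1]
M⁻¹ · (23391/2210, -24931/4420)ᵀ = (-2/5, -1/2)ᵀ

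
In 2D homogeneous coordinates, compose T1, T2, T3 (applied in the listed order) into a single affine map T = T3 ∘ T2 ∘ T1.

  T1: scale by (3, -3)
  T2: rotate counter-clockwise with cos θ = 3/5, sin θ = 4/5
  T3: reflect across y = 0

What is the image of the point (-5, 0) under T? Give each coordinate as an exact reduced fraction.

T(p) = (-9, 12)

T1 scale by (3, -3): (-5, 0) → (-15, 0)
T2 rotate counter-clockwise with cos θ = 3/5, sin θ = 4/5: (-15, 0) → (-9, -12)
T3 reflect across y = 0: (-9, -12) → (-9, 12)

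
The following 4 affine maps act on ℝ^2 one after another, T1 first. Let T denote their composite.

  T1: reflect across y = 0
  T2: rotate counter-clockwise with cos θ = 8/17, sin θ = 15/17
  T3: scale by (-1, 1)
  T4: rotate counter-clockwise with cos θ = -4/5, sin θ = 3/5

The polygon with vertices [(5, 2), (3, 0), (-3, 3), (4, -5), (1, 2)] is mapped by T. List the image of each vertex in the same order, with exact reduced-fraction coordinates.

T1 reflect across y = 0: (5, 2) → (5, -2); (3, 0) → (3, 0); (-3, 3) → (-3, -3); (4, -5) → (4, 5); (1, 2) → (1, -2)
T2 rotate counter-clockwise with cos θ = 8/17, sin θ = 15/17: (5, -2) → (70/17, 59/17); (3, 0) → (24/17, 45/17); (-3, -3) → (21/17, -69/17); (4, 5) → (-43/17, 100/17); (1, -2) → (38/17, -1/17)
T3 scale by (-1, 1): (70/17, 59/17) → (-70/17, 59/17); (24/17, 45/17) → (-24/17, 45/17); (21/17, -69/17) → (-21/17, -69/17); (-43/17, 100/17) → (43/17, 100/17); (38/17, -1/17) → (-38/17, -1/17)
T4 rotate counter-clockwise with cos θ = -4/5, sin θ = 3/5: (-70/17, 59/17) → (103/85, -446/85); (-24/17, 45/17) → (-39/85, -252/85); (-21/17, -69/17) → (291/85, 213/85); (43/17, 100/17) → (-472/85, -271/85); (-38/17, -1/17) → (31/17, -22/17)

image vertices: (103/85, -446/85), (-39/85, -252/85), (291/85, 213/85), (-472/85, -271/85), (31/17, -22/17)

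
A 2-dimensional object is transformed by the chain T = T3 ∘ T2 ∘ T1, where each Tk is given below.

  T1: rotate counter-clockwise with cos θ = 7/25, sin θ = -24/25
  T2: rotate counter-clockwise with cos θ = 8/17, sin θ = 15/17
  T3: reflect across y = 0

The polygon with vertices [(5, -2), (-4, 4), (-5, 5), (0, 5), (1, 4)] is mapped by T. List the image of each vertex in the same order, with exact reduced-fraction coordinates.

T1 rotate counter-clockwise with cos θ = 7/25, sin θ = -24/25: (5, -2) → (-13/25, -134/25); (-4, 4) → (68/25, 124/25); (-5, 5) → (17/5, 31/5); (0, 5) → (24/5, 7/5); (1, 4) → (103/25, 4/25)
T2 rotate counter-clockwise with cos θ = 8/17, sin θ = 15/17: (-13/25, -134/25) → (1906/425, -1267/425); (68/25, 124/25) → (-1316/425, 2012/425); (17/5, 31/5) → (-329/85, 503/85); (24/5, 7/5) → (87/85, 416/85); (103/25, 4/25) → (764/425, 1577/425)
T3 reflect across y = 0: (1906/425, -1267/425) → (1906/425, 1267/425); (-1316/425, 2012/425) → (-1316/425, -2012/425); (-329/85, 503/85) → (-329/85, -503/85); (87/85, 416/85) → (87/85, -416/85); (764/425, 1577/425) → (764/425, -1577/425)

image vertices: (1906/425, 1267/425), (-1316/425, -2012/425), (-329/85, -503/85), (87/85, -416/85), (764/425, -1577/425)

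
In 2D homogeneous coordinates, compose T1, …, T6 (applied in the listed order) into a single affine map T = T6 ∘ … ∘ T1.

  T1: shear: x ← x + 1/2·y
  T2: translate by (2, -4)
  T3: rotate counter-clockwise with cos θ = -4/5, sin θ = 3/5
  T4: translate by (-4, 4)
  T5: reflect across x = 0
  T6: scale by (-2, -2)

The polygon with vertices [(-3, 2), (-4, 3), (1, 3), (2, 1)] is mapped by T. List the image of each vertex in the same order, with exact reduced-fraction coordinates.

T1 shear: x ← x + 1/2·y: (-3, 2) → (-2, 2); (-4, 3) → (-5/2, 3); (1, 3) → (5/2, 3); (2, 1) → (5/2, 1)
T2 translate by (2, -4): (-2, 2) → (0, -2); (-5/2, 3) → (-1/2, -1); (5/2, 3) → (9/2, -1); (5/2, 1) → (9/2, -3)
T3 rotate counter-clockwise with cos θ = -4/5, sin θ = 3/5: (0, -2) → (6/5, 8/5); (-1/2, -1) → (1, 1/2); (9/2, -1) → (-3, 7/2); (9/2, -3) → (-9/5, 51/10)
T4 translate by (-4, 4): (6/5, 8/5) → (-14/5, 28/5); (1, 1/2) → (-3, 9/2); (-3, 7/2) → (-7, 15/2); (-9/5, 51/10) → (-29/5, 91/10)
T5 reflect across x = 0: (-14/5, 28/5) → (14/5, 28/5); (-3, 9/2) → (3, 9/2); (-7, 15/2) → (7, 15/2); (-29/5, 91/10) → (29/5, 91/10)
T6 scale by (-2, -2): (14/5, 28/5) → (-28/5, -56/5); (3, 9/2) → (-6, -9); (7, 15/2) → (-14, -15); (29/5, 91/10) → (-58/5, -91/5)

image vertices: (-28/5, -56/5), (-6, -9), (-14, -15), (-58/5, -91/5)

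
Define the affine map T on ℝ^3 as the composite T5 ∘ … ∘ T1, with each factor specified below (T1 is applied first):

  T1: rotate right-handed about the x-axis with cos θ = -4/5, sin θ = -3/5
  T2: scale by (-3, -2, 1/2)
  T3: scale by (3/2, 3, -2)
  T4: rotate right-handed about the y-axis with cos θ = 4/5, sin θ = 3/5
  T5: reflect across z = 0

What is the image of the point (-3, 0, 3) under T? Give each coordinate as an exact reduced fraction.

T1 rotate right-handed about the x-axis with cos θ = -4/5, sin θ = -3/5: (-3, 0, 3) → (-3, 9/5, -12/5)
T2 scale by (-3, -2, 1/2): (-3, 9/5, -12/5) → (9, -18/5, -6/5)
T3 scale by (3/2, 3, -2): (9, -18/5, -6/5) → (27/2, -54/5, 12/5)
T4 rotate right-handed about the y-axis with cos θ = 4/5, sin θ = 3/5: (27/2, -54/5, 12/5) → (306/25, -54/5, -309/50)
T5 reflect across z = 0: (306/25, -54/5, -309/50) → (306/25, -54/5, 309/50)

T(p) = (306/25, -54/5, 309/50)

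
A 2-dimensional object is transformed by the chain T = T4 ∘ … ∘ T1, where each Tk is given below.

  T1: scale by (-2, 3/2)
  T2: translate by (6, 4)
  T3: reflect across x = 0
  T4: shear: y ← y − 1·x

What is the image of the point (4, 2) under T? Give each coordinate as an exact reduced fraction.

T(p) = (2, 5)

T1 scale by (-2, 3/2): (4, 2) → (-8, 3)
T2 translate by (6, 4): (-8, 3) → (-2, 7)
T3 reflect across x = 0: (-2, 7) → (2, 7)
T4 shear: y ← y − 1·x: (2, 7) → (2, 5)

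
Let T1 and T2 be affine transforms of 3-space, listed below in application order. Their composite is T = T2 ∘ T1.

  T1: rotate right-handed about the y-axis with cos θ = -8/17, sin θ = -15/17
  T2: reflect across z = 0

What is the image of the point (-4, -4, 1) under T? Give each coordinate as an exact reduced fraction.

T1 rotate right-handed about the y-axis with cos θ = -8/17, sin θ = -15/17: (-4, -4, 1) → (1, -4, -4)
T2 reflect across z = 0: (1, -4, -4) → (1, -4, 4)

T(p) = (1, -4, 4)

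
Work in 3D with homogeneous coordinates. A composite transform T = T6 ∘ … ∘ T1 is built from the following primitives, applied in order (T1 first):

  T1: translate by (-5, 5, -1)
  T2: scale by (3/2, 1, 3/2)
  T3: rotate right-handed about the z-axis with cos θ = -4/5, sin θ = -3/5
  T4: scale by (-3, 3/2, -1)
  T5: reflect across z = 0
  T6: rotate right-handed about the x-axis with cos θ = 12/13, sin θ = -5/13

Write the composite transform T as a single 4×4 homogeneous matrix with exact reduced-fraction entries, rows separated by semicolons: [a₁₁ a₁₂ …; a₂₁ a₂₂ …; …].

T1 = [1 0 0 -5; 0 1 0 5; 0 0 1 -1; 0 0 0 1]
T2·T1 = [3/2 0 0 -15/2; 0 1 0 5; 0 0 3/2 -3/2; 0 0 0 1]
T3·…·T1 = [-6/5 3/5 0 9; -9/10 -4/5 0 1/2; 0 0 3/2 -3/2; 0 0 0 1]
T4·…·T1 = [18/5 -9/5 0 -27; -27/20 -6/5 0 3/4; 0 0 -3/2 3/2; 0 0 0 1]
T5·…·T1 = [18/5 -9/5 0 -27; -27/20 -6/5 0 3/4; 0 0 3/2 -3/2; 0 0 0 1]
T6·…·T1 = [18/5 -9/5 0 -27; -81/65 -72/65 15/26 3/26; 27/52 6/13 18/13 -87/52; 0 0 0 1]

T = [18/5 -9/5 0 -27; -81/65 -72/65 15/26 3/26; 27/52 6/13 18/13 -87/52; 0 0 0 1]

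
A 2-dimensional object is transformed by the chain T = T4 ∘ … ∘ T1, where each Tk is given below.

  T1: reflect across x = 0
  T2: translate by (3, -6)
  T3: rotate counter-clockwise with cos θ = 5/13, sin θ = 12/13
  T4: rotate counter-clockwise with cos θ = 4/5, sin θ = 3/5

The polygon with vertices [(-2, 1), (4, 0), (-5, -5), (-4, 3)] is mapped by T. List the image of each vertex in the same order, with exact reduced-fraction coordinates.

image vertices: (47/13, 79/13), (394/65, 33/65), (113/13, 136/13), (77/65, 489/65)

T1 reflect across x = 0: (-2, 1) → (2, 1); (4, 0) → (-4, 0); (-5, -5) → (5, -5); (-4, 3) → (4, 3)
T2 translate by (3, -6): (2, 1) → (5, -5); (-4, 0) → (-1, -6); (5, -5) → (8, -11); (4, 3) → (7, -3)
T3 rotate counter-clockwise with cos θ = 5/13, sin θ = 12/13: (5, -5) → (85/13, 35/13); (-1, -6) → (67/13, -42/13); (8, -11) → (172/13, 41/13); (7, -3) → (71/13, 69/13)
T4 rotate counter-clockwise with cos θ = 4/5, sin θ = 3/5: (85/13, 35/13) → (47/13, 79/13); (67/13, -42/13) → (394/65, 33/65); (172/13, 41/13) → (113/13, 136/13); (71/13, 69/13) → (77/65, 489/65)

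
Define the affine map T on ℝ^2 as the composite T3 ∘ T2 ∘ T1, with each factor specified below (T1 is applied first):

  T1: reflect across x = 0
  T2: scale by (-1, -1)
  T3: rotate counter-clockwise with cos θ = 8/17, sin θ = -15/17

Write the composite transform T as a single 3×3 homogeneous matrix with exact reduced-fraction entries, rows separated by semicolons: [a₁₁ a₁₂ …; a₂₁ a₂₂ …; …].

T = [8/17 -15/17 0; -15/17 -8/17 0; 0 0 1]

T1 = [-1 0 0; 0 1 0; 0 0 1]
T2·T1 = [1 0 0; 0 -1 0; 0 0 1]
T3·…·T1 = [8/17 -15/17 0; -15/17 -8/17 0; 0 0 1]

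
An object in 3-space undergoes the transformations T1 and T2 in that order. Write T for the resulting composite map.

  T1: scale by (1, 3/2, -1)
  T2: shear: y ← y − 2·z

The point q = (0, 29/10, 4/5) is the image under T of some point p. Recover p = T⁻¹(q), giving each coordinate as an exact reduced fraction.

p = (0, 3, -4/5)

T1 = [1 0 0 0; 0 3/2 0 0; 0 0 -1 0; 0 0 0 1]
T2·T1 = [1 0 0 0; 0 3/2 2 0; 0 0 -1 0; 0 0 0 1]
det M = -3/2; M⁻¹ = [1 0 0 0; 0 2/3 4/3 0; 0 0 -1 0; 0 0 0 1]
M⁻¹ · (0, 29/10, 4/5)ᵀ = (0, 3, -4/5)ᵀ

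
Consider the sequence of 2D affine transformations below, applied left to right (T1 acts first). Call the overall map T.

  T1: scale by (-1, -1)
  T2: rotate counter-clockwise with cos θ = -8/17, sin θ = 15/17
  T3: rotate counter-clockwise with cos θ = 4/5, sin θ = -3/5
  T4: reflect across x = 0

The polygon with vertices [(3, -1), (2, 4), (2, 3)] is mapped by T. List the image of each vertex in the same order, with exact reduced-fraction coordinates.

T1 scale by (-1, -1): (3, -1) → (-3, 1); (2, 4) → (-2, -4); (2, 3) → (-2, -3)
T2 rotate counter-clockwise with cos θ = -8/17, sin θ = 15/17: (-3, 1) → (9/17, -53/17); (-2, -4) → (76/17, 2/17); (-2, -3) → (61/17, -6/17)
T3 rotate counter-clockwise with cos θ = 4/5, sin θ = -3/5: (9/17, -53/17) → (-123/85, -239/85); (76/17, 2/17) → (62/17, -44/17); (61/17, -6/17) → (226/85, -207/85)
T4 reflect across x = 0: (-123/85, -239/85) → (123/85, -239/85); (62/17, -44/17) → (-62/17, -44/17); (226/85, -207/85) → (-226/85, -207/85)

image vertices: (123/85, -239/85), (-62/17, -44/17), (-226/85, -207/85)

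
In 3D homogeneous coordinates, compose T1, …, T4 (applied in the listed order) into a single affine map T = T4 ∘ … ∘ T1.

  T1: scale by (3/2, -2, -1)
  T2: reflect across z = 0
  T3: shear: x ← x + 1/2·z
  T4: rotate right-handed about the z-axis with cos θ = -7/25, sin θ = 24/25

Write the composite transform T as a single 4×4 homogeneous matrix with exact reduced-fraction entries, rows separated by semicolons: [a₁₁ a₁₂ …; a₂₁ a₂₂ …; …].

T1 = [3/2 0 0 0; 0 -2 0 0; 0 0 -1 0; 0 0 0 1]
T2·T1 = [3/2 0 0 0; 0 -2 0 0; 0 0 1 0; 0 0 0 1]
T3·…·T1 = [3/2 0 1/2 0; 0 -2 0 0; 0 0 1 0; 0 0 0 1]
T4·…·T1 = [-21/50 48/25 -7/50 0; 36/25 14/25 12/25 0; 0 0 1 0; 0 0 0 1]

T = [-21/50 48/25 -7/50 0; 36/25 14/25 12/25 0; 0 0 1 0; 0 0 0 1]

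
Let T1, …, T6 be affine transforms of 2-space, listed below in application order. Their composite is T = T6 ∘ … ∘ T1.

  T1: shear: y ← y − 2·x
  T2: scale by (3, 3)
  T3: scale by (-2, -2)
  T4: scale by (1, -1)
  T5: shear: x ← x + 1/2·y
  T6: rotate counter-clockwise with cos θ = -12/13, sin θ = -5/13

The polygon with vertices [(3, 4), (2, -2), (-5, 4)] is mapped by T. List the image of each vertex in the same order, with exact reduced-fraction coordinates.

image vertices: (228/13, 264/13), (180/13, 582/13), (-444/13, -1368/13)

T1 shear: y ← y − 2·x: (3, 4) → (3, -2); (2, -2) → (2, -6); (-5, 4) → (-5, 14)
T2 scale by (3, 3): (3, -2) → (9, -6); (2, -6) → (6, -18); (-5, 14) → (-15, 42)
T3 scale by (-2, -2): (9, -6) → (-18, 12); (6, -18) → (-12, 36); (-15, 42) → (30, -84)
T4 scale by (1, -1): (-18, 12) → (-18, -12); (-12, 36) → (-12, -36); (30, -84) → (30, 84)
T5 shear: x ← x + 1/2·y: (-18, -12) → (-24, -12); (-12, -36) → (-30, -36); (30, 84) → (72, 84)
T6 rotate counter-clockwise with cos θ = -12/13, sin θ = -5/13: (-24, -12) → (228/13, 264/13); (-30, -36) → (180/13, 582/13); (72, 84) → (-444/13, -1368/13)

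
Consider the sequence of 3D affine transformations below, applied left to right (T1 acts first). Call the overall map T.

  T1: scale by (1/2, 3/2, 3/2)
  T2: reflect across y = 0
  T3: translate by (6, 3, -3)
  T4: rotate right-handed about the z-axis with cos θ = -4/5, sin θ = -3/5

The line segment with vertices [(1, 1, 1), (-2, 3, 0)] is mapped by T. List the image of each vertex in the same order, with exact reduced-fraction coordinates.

image vertices: (-43/10, -51/10, -3/2), (-49/10, -9/5, -3)

T1 scale by (1/2, 3/2, 3/2): (1, 1, 1) → (1/2, 3/2, 3/2); (-2, 3, 0) → (-1, 9/2, 0)
T2 reflect across y = 0: (1/2, 3/2, 3/2) → (1/2, -3/2, 3/2); (-1, 9/2, 0) → (-1, -9/2, 0)
T3 translate by (6, 3, -3): (1/2, -3/2, 3/2) → (13/2, 3/2, -3/2); (-1, -9/2, 0) → (5, -3/2, -3)
T4 rotate right-handed about the z-axis with cos θ = -4/5, sin θ = -3/5: (13/2, 3/2, -3/2) → (-43/10, -51/10, -3/2); (5, -3/2, -3) → (-49/10, -9/5, -3)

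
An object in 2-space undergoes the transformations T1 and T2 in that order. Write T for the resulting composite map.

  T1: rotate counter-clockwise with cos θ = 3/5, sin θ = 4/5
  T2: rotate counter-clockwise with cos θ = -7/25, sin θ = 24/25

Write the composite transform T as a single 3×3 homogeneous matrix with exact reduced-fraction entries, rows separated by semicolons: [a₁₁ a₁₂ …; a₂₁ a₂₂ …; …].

T1 = [3/5 -4/5 0; 4/5 3/5 0; 0 0 1]
T2·T1 = [-117/125 -44/125 0; 44/125 -117/125 0; 0 0 1]

T = [-117/125 -44/125 0; 44/125 -117/125 0; 0 0 1]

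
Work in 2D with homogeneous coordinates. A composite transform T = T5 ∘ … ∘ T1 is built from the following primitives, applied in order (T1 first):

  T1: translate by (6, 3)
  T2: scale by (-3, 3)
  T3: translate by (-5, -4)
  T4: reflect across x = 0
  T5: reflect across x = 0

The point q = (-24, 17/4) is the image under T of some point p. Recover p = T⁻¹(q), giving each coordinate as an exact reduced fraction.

T1 = [1 0 6; 0 1 3; 0 0 1]
T2·T1 = [-3 0 -18; 0 3 9; 0 0 1]
T3·…·T1 = [-3 0 -23; 0 3 5; 0 0 1]
T4·…·T1 = [3 0 23; 0 3 5; 0 0 1]
T5·…·T1 = [-3 0 -23; 0 3 5; 0 0 1]
det M = -9; M⁻¹ = [-1/3 0 -23/3; 0 1/3 -5/3; 0 0 1]
M⁻¹ · (-24, 17/4)ᵀ = (1/3, -1/4)ᵀ

p = (1/3, -1/4)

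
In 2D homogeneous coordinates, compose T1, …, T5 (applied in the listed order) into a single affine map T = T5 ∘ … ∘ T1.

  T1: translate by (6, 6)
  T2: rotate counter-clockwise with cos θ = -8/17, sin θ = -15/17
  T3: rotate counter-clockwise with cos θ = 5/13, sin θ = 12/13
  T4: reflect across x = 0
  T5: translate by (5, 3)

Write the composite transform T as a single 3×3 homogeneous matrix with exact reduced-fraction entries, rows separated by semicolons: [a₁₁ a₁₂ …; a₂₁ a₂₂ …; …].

T = [-140/221 -171/221 -761/221; -171/221 140/221 477/221; 0 0 1]

T1 = [1 0 6; 0 1 6; 0 0 1]
T2·T1 = [-8/17 15/17 42/17; -15/17 -8/17 -138/17; 0 0 1]
T3·…·T1 = [140/221 171/221 1866/221; -171/221 140/221 -186/221; 0 0 1]
T4·…·T1 = [-140/221 -171/221 -1866/221; -171/221 140/221 -186/221; 0 0 1]
T5·…·T1 = [-140/221 -171/221 -761/221; -171/221 140/221 477/221; 0 0 1]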